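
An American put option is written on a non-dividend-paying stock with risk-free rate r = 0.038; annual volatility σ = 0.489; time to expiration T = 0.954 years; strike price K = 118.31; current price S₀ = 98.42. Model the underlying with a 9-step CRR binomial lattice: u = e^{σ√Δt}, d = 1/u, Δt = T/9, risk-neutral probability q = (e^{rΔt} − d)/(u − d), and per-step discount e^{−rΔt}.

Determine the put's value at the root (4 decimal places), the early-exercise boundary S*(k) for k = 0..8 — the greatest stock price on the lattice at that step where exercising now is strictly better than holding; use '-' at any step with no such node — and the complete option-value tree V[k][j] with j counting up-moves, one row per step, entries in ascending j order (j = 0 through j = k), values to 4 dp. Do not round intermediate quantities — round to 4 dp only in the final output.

price = 29.5106
boundary = - - - 61.0457 52.0610 61.0457 71.5810 83.9345 98.4200
tree:
29.5106
37.9409 20.3661
47.3515 27.7758 12.2811
57.2643 36.7070 18.0582 5.9467
66.2490 46.7864 25.7858 9.5993 1.9264
73.9113 57.2643 35.5073 15.1705 3.4716 0.2206
80.4459 66.2490 46.7290 23.3027 6.2358 0.4203 0.0000
86.0188 73.9113 57.2643 34.3755 11.1600 0.8005 0.0000 0.0000
90.7714 80.4459 66.2490 46.7290 19.8900 1.5249 0.0000 0.0000 0.0000
94.8245 86.0188 73.9113 57.2643 34.3755 2.9046 0.0000 0.0000 0.0000 0.0000

Δt=0.10600, u=1.17258, d=0.85282, q=0.47290, disc=e^(-rΔt)=0.99598
k=9 terminal: V=max(K-S,0) → 94.8245 86.0188 73.9113 57.2643 34.3755 2.9046 0.0000 0.0000 0.0000 0.0000
k=8: j=0 S=27.5386 intr=90.7714 cont=90.2958 V=90.7714[EX]; j=1 S=37.8641 intr=80.4459 cont=79.9703 V=80.4459[EX]; j=2 S=52.0610 intr=66.2490 cont=65.7734 V=66.2490[EX]; j=3 S=71.5810 intr=46.7290 cont=46.2534 V=46.7290[EX]; j=4 S=98.4200 intr=19.8900 cont=19.4144 V=19.8900[EX]; j=5 S=135.3221 intr=0.0000 cont=1.5249 V=1.5249[hold]; j=6 S=186.0604 intr=0.0000 cont=0.0000 V=0.0000[hold]; j=7 S=255.8229 intr=0.0000 cont=0.0000 V=0.0000[hold]; j=8 S=351.7424 intr=0.0000 cont=0.0000 V=0.0000[hold]  S*(8)=98.4200
k=7: j=0 S=32.2912 intr=86.0188 cont=85.5432 V=86.0188[EX]; j=1 S=44.3987 intr=73.9113 cont=73.4357 V=73.9113[EX]; j=2 S=61.0457 intr=57.2643 cont=56.7887 V=57.2643[EX]; j=3 S=83.9345 intr=34.3755 cont=33.8999 V=34.3755[EX]; j=4 S=115.4054 intr=2.9046 cont=11.1600 V=11.1600[hold]; j=5 S=158.6760 intr=0.0000 cont=0.8005 V=0.8005[hold]; j=6 S=218.1708 intr=0.0000 cont=0.0000 V=0.0000[hold]; j=7 S=299.9729 intr=0.0000 cont=0.0000 V=0.0000[hold]  S*(7)=83.9345
k=6: j=0 S=37.8641 intr=80.4459 cont=79.9703 V=80.4459[EX]; j=1 S=52.0610 intr=66.2490 cont=65.7734 V=66.2490[EX]; j=2 S=71.5810 intr=46.7290 cont=46.2534 V=46.7290[EX]; j=3 S=98.4200 intr=19.8900 cont=23.3027 V=23.3027[hold]; j=4 S=135.3221 intr=0.0000 cont=6.2358 V=6.2358[hold]; j=5 S=186.0604 intr=0.0000 cont=0.4203 V=0.4203[hold]; j=6 S=255.8229 intr=0.0000 cont=0.0000 V=0.0000[hold]  S*(6)=71.5810
k=5: j=0 S=44.3987 intr=73.9113 cont=73.4357 V=73.9113[EX]; j=1 S=61.0457 intr=57.2643 cont=56.7887 V=57.2643[EX]; j=2 S=83.9345 intr=34.3755 cont=35.5073 V=35.5073[hold]; j=3 S=115.4054 intr=2.9046 cont=15.1705 V=15.1705[hold]; j=4 S=158.6760 intr=0.0000 cont=3.4716 V=3.4716[hold]; j=5 S=218.1708 intr=0.0000 cont=0.2206 V=0.2206[hold]  S*(5)=61.0457
k=4: j=0 S=52.0610 intr=66.2490 cont=65.7734 V=66.2490[EX]; j=1 S=71.5810 intr=46.7290 cont=46.7864 V=46.7864[hold]; j=2 S=98.4200 intr=19.8900 cont=25.7858 V=25.7858[hold]; j=3 S=135.3221 intr=0.0000 cont=9.5993 V=9.5993[hold]; j=4 S=186.0604 intr=0.0000 cont=1.9264 V=1.9264[hold]  S*(4)=52.0610
k=3: j=0 S=61.0457 intr=57.2643 cont=56.8157 V=57.2643[EX]; j=1 S=83.9345 intr=34.3755 cont=36.7070 V=36.7070[hold]; j=2 S=115.4054 intr=2.9046 cont=18.0582 V=18.0582[hold]; j=3 S=158.6760 intr=0.0000 cont=5.9467 V=5.9467[hold]  S*(3)=61.0457
k=2: j=0 S=71.5810 intr=46.7290 cont=47.3515 V=47.3515[hold]; j=1 S=98.4200 intr=19.8900 cont=27.7758 V=27.7758[hold]; j=2 S=135.3221 intr=0.0000 cont=12.2811 V=12.2811[hold]  S*(2)=-
k=1: j=0 S=83.9345 intr=34.3755 cont=37.9409 V=37.9409[hold]; j=1 S=115.4054 intr=2.9046 cont=20.3661 V=20.3661[hold]  S*(1)=-
k=0: j=0 S=98.4200 intr=19.8900 cont=29.5106 V=29.5106[hold]  S*(0)=-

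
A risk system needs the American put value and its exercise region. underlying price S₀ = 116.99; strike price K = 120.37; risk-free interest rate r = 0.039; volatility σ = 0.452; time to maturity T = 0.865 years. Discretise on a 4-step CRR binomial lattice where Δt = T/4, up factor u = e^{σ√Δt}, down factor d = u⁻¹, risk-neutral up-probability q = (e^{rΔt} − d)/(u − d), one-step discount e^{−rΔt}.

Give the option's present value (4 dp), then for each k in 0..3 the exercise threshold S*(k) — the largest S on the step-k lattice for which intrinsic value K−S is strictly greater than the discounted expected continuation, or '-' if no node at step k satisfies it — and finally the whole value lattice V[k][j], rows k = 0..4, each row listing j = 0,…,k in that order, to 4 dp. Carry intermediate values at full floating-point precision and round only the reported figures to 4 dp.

Δt=0.21625, u=1.23392, d=0.81043, q=0.46764, disc=e^(-rΔt)=0.99160
k=4 terminal: V=max(K-S,0) → 69.9030 43.5316 3.3800 0.0000 0.0000
k=3: j=0 S=62.2720 intr=58.0980 cont=57.0871 V=58.0980[EX]; j=1 S=94.8120 intr=25.5580 cont=24.5471 V=25.5580[EX]; j=2 S=144.3557 intr=0.0000 cont=1.7843 V=1.7843[hold]; j=3 S=219.7883 intr=0.0000 cont=0.0000 V=0.0000[hold]  S*(3)=94.8120
k=2: j=0 S=76.8384 intr=43.5316 cont=42.5207 V=43.5316[EX]; j=1 S=116.9900 intr=3.3800 cont=14.3191 V=14.3191[hold]; j=2 S=178.1227 intr=0.0000 cont=0.9419 V=0.9419[hold]  S*(2)=76.8384
k=1: j=0 S=94.8120 intr=25.5580 cont=29.6197 V=29.6197[hold]; j=1 S=144.3557 intr=0.0000 cont=7.9956 V=7.9956[hold]  S*(1)=-
k=0: j=0 S=116.9900 intr=3.3800 cont=19.3435 V=19.3435[hold]  S*(0)=-

price = 19.3435
boundary = - - 76.8384 94.8120
tree:
19.3435
29.6197 7.9956
43.5316 14.3191 0.9419
58.0980 25.5580 1.7843 0.0000
69.9030 43.5316 3.3800 0.0000 0.0000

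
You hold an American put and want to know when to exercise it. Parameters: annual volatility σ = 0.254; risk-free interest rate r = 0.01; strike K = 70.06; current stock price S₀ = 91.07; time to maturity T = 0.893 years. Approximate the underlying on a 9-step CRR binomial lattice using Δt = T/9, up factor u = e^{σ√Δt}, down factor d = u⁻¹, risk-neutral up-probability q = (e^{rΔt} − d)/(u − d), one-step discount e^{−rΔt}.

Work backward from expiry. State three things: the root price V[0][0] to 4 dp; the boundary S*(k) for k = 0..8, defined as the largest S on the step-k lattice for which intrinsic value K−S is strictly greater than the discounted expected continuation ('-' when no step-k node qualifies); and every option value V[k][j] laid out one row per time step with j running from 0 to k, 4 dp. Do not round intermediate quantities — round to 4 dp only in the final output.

price = 1.1660
boundary = - - - - - - - 52.0168 56.3496
tree:
1.1660
1.8776 0.4165
2.9660 0.7313 0.0846
4.5780 1.2687 0.1649 0.0000
6.8677 2.1677 0.3212 0.0000 0.0000
9.9441 3.6308 0.6259 0.0000 0.0000 0.0000
13.7714 5.9199 1.2193 0.0000 0.0000 0.0000 0.0000
18.0432 9.2853 2.3755 0.0000 0.0000 0.0000 0.0000 0.0000
22.0429 13.7104 4.6281 0.0000 0.0000 0.0000 0.0000 0.0000 0.0000
25.7350 18.0432 9.0167 0.0000 0.0000 0.0000 0.0000 0.0000 0.0000 0.0000

Δt=0.09922, u=1.08330, d=0.92311, q=0.48621, disc=e^(-rΔt)=0.99901
k=9 terminal: V=max(K-S,0) → 25.7350 18.0432 9.0167 0.0000 0.0000 0.0000 0.0000 0.0000 0.0000 0.0000
k=8: j=0 S=48.0171 intr=22.0429 cont=21.9734 V=22.0429[EX]; j=1 S=56.3496 intr=13.7104 cont=13.6409 V=13.7104[EX]; j=2 S=66.1280 intr=3.9320 cont=4.6281 V=4.6281[hold]; j=3 S=77.6034 intr=0.0000 cont=0.0000 V=0.0000[hold]; j=4 S=91.0700 intr=0.0000 cont=0.0000 V=0.0000[hold]; j=5 S=106.8735 intr=0.0000 cont=0.0000 V=0.0000[hold]; j=6 S=125.4195 intr=0.0000 cont=0.0000 V=0.0000[hold]; j=7 S=147.1837 intr=0.0000 cont=0.0000 V=0.0000[hold]; j=8 S=172.7248 intr=0.0000 cont=0.0000 V=0.0000[hold]  S*(8)=56.3496
k=7: j=0 S=52.0168 intr=18.0432 cont=17.9737 V=18.0432[EX]; j=1 S=61.0433 intr=9.0167 cont=9.2853 V=9.2853[hold]; j=2 S=71.6363 intr=0.0000 cont=2.3755 V=2.3755[hold]; j=3 S=84.0675 intr=0.0000 cont=0.0000 V=0.0000[hold]; j=4 S=98.6558 intr=0.0000 cont=0.0000 V=0.0000[hold]; j=5 S=115.7757 intr=0.0000 cont=0.0000 V=0.0000[hold]; j=6 S=135.8665 intr=0.0000 cont=0.0000 V=0.0000[hold]; j=7 S=159.4437 intr=0.0000 cont=0.0000 V=0.0000[hold]  S*(7)=52.0168
k=6: j=0 S=56.3496 intr=13.7104 cont=13.7714 V=13.7714[hold]; j=1 S=66.1280 intr=3.9320 cont=5.9199 V=5.9199[hold]; j=2 S=77.6034 intr=0.0000 cont=1.2193 V=1.2193[hold]; j=3 S=91.0700 intr=0.0000 cont=0.0000 V=0.0000[hold]; j=4 S=106.8735 intr=0.0000 cont=0.0000 V=0.0000[hold]; j=5 S=125.4195 intr=0.0000 cont=0.0000 V=0.0000[hold]; j=6 S=147.1837 intr=0.0000 cont=0.0000 V=0.0000[hold]  S*(6)=-
k=5: j=0 S=61.0433 intr=9.0167 cont=9.9441 V=9.9441[hold]; j=1 S=71.6363 intr=0.0000 cont=3.6308 V=3.6308[hold]; j=2 S=84.0675 intr=0.0000 cont=0.6259 V=0.6259[hold]; j=3 S=98.6558 intr=0.0000 cont=0.0000 V=0.0000[hold]; j=4 S=115.7757 intr=0.0000 cont=0.0000 V=0.0000[hold]; j=5 S=135.8665 intr=0.0000 cont=0.0000 V=0.0000[hold]  S*(5)=-
k=4: j=0 S=66.1280 intr=3.9320 cont=6.8677 V=6.8677[hold]; j=1 S=77.6034 intr=0.0000 cont=2.1677 V=2.1677[hold]; j=2 S=91.0700 intr=0.0000 cont=0.3212 V=0.3212[hold]; j=3 S=106.8735 intr=0.0000 cont=0.0000 V=0.0000[hold]; j=4 S=125.4195 intr=0.0000 cont=0.0000 V=0.0000[hold]  S*(4)=-
k=3: j=0 S=71.6363 intr=0.0000 cont=4.5780 V=4.5780[hold]; j=1 S=84.0675 intr=0.0000 cont=1.2687 V=1.2687[hold]; j=2 S=98.6558 intr=0.0000 cont=0.1649 V=0.1649[hold]; j=3 S=115.7757 intr=0.0000 cont=0.0000 V=0.0000[hold]  S*(3)=-
k=2: j=0 S=77.6034 intr=0.0000 cont=2.9660 V=2.9660[hold]; j=1 S=91.0700 intr=0.0000 cont=0.7313 V=0.7313[hold]; j=2 S=106.8735 intr=0.0000 cont=0.0846 V=0.0846[hold]  S*(2)=-
k=1: j=0 S=84.0675 intr=0.0000 cont=1.8776 V=1.8776[hold]; j=1 S=98.6558 intr=0.0000 cont=0.4165 V=0.4165[hold]  S*(1)=-
k=0: j=0 S=91.0700 intr=0.0000 cont=1.1660 V=1.1660[hold]  S*(0)=-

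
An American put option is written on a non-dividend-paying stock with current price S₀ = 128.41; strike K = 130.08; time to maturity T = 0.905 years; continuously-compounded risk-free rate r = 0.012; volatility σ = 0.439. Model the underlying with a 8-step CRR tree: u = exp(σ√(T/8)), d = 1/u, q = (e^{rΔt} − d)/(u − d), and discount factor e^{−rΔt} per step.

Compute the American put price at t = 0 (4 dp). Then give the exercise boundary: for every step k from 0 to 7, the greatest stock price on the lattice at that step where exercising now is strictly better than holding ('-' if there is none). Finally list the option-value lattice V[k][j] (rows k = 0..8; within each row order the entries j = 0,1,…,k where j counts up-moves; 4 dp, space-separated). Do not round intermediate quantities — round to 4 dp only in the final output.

Δt=0.11313  u=1.15911  d=0.86273  q=0.46774  discount=0.99864
step 8 (expiry): payoffs max(K−S,0) = 90.6708 77.1322 58.9425 34.5040 1.6700 0.0000 0.0000 0.0000 0.0000
step 7: (k=7,j=0): S=45.6797, (K−S)⁺=84.4003, hold=84.2239 ⇒ V=84.4003 exercise | (k=7,j=1): S=61.3724, (K−S)⁺=68.7076, hold=68.5311 ⇒ V=68.7076 exercise | (k=7,j=2): S=82.4562, (K−S)⁺=47.6238, hold=47.4473 ⇒ V=47.6238 exercise | (k=7,j=3): S=110.7832, (K−S)⁺=19.2968, hold=19.1204 ⇒ V=19.2968 exercise | (k=7,j=4): S=148.8415, (K−S)⁺=0.0000, hold=0.8877 ⇒ V=0.8877 continue | (k=7,j=5): S=199.9743, (K−S)⁺=0.0000, hold=0.0000 ⇒ V=0.0000 continue | (k=7,j=6): S=268.6732, (K−S)⁺=0.0000, hold=0.0000 ⇒ V=0.0000 continue | (k=7,j=7): S=360.9729, (K−S)⁺=0.0000, hold=0.0000 ⇒ V=0.0000 continue  boundary S*=110.7832
step 6: (k=6,j=0): S=52.9478, (K−S)⁺=77.1322, hold=76.9557 ⇒ V=77.1322 exercise | (k=6,j=1): S=71.1375, (K−S)⁺=58.9425, hold=58.7661 ⇒ V=58.9425 exercise | (k=6,j=2): S=95.5760, (K−S)⁺=34.5040, hold=34.3276 ⇒ V=34.5040 exercise | (k=6,j=3): S=128.4100, (K−S)⁺=1.6700, hold=10.6717 ⇒ V=10.6717 continue | (k=6,j=4): S=172.5238, (K−S)⁺=0.0000, hold=0.4718 ⇒ V=0.4718 continue | (k=6,j=5): S=231.7925, (K−S)⁺=0.0000, hold=0.0000 ⇒ V=0.0000 continue | (k=6,j=6): S=311.4222, (K−S)⁺=0.0000, hold=0.0000 ⇒ V=0.0000 continue  boundary S*=95.5760
step 5: (k=5,j=0): S=61.3724, (K−S)⁺=68.7076, hold=68.5311 ⇒ V=68.7076 exercise | (k=5,j=1): S=82.4562, (K−S)⁺=47.6238, hold=47.4473 ⇒ V=47.6238 exercise | (k=5,j=2): S=110.7832, (K−S)⁺=19.2968, hold=23.3251 ⇒ V=23.3251 continue | (k=5,j=3): S=148.8415, (K−S)⁺=0.0000, hold=5.8928 ⇒ V=5.8928 continue | (k=5,j=4): S=199.9743, (K−S)⁺=0.0000, hold=0.2508 ⇒ V=0.2508 continue | (k=5,j=5): S=268.6732, (K−S)⁺=0.0000, hold=0.0000 ⇒ V=0.0000 continue  boundary S*=82.4562
step 4: (k=4,j=0): S=71.1375, (K−S)⁺=58.9425, hold=58.7661 ⇒ V=58.9425 exercise | (k=4,j=1): S=95.5760, (K−S)⁺=34.5040, hold=36.2092 ⇒ V=36.2092 continue | (k=4,j=2): S=128.4100, (K−S)⁺=1.6700, hold=15.1508 ⇒ V=15.1508 continue | (k=4,j=3): S=172.5238, (K−S)⁺=0.0000, hold=3.2494 ⇒ V=3.2494 continue | (k=4,j=4): S=231.7925, (K−S)⁺=0.0000, hold=0.1333 ⇒ V=0.1333 continue  boundary S*=71.1375
step 3: (k=3,j=0): S=82.4562, (K−S)⁺=47.6238, hold=48.2438 ⇒ V=48.2438 continue | (k=3,j=1): S=110.7832, (K−S)⁺=19.2968, hold=26.3236 ⇒ V=26.3236 continue | (k=3,j=2): S=148.8415, (K−S)⁺=0.0000, hold=9.5711 ⇒ V=9.5711 continue | (k=3,j=3): S=199.9743, (K−S)⁺=0.0000, hold=1.7895 ⇒ V=1.7895 continue  boundary S*=-
step 2: (k=2,j=0): S=95.5760, (K−S)⁺=34.5040, hold=37.9394 ⇒ V=37.9394 continue | (k=2,j=1): S=128.4100, (K−S)⁺=1.6700, hold=18.4628 ⇒ V=18.4628 continue | (k=2,j=2): S=172.5238, (K−S)⁺=0.0000, hold=5.9233 ⇒ V=5.9233 continue  boundary S*=-
step 1: (k=1,j=0): S=110.7832, (K−S)⁺=19.2968, hold=28.7903 ⇒ V=28.7903 continue | (k=1,j=1): S=148.8415, (K−S)⁺=0.0000, hold=12.5805 ⇒ V=12.5805 continue  boundary S*=-
step 0: (k=0,j=0): S=128.4100, (K−S)⁺=1.6700, hold=21.1796 ⇒ V=21.1796 continue  boundary S*=-

price = 21.1796
boundary = - - - - 71.1375 82.4562 95.5760 110.7832
tree:
21.1796
28.7903 12.5805
37.9394 18.4628 5.9233
48.2438 26.3236 9.5711 1.7895
58.9425 36.2092 15.1508 3.2494 0.1333
68.7076 47.6238 23.3251 5.8928 0.2508 0.0000
77.1322 58.9425 34.5040 10.6717 0.4718 0.0000 0.0000
84.4003 68.7076 47.6238 19.2968 0.8877 0.0000 0.0000 0.0000
90.6708 77.1322 58.9425 34.5040 1.6700 0.0000 0.0000 0.0000 0.0000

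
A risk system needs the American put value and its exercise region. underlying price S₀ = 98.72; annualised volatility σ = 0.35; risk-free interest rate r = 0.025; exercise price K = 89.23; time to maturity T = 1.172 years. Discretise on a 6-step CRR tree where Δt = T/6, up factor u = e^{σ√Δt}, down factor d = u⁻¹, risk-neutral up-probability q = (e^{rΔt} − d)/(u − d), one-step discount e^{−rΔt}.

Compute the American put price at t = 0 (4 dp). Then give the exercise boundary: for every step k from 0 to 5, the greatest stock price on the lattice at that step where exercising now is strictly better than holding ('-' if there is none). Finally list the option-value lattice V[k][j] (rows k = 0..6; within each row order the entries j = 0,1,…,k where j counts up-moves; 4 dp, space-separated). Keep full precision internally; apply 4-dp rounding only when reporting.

params: Δt=0.19533 u=1.16729 d=0.85668 q=0.47717 e^(-rΔt)=0.99513
t_6 payoffs: 50.2066 36.0578 16.7789 0.0000 0.0000 0.0000 0.0000
t_5: node(5,0) S=45.5517 payoff=43.6783 vs cont=43.2436 → 43.6783 [stop]  node(5,1) S=62.0676 payoff=27.1624 vs cont=26.7277 → 27.1624 [stop]  node(5,2) S=84.5717 payoff=4.6583 vs cont=8.7299 → 8.7299 [wait]  node(5,3) S=115.2352 payoff=0.0000 vs cont=0.0000 → 0.0000 [wait]  node(5,4) S=157.0165 payoff=0.0000 vs cont=0.0000 → 0.0000 [wait]  node(5,5) S=213.9467 payoff=0.0000 vs cont=0.0000 → 0.0000 [wait]  ⇒ S*(5)=62.0676
t_4: node(4,0) S=53.1722 payoff=36.0578 vs cont=35.6231 → 36.0578 [stop]  node(4,1) S=72.4511 payoff=16.7789 vs cont=18.2776 → 18.2776 [wait]  node(4,2) S=98.7200 payoff=0.0000 vs cont=4.5420 → 4.5420 [wait]  node(4,3) S=134.5133 payoff=0.0000 vs cont=0.0000 → 0.0000 [wait]  node(4,4) S=183.2844 payoff=0.0000 vs cont=0.0000 → 0.0000 [wait]  ⇒ S*(4)=53.1722
t_3: node(3,0) S=62.0676 payoff=27.1624 vs cont=27.4394 → 27.4394 [wait]  node(3,1) S=84.5717 payoff=4.6583 vs cont=11.6663 → 11.6663 [wait]  node(3,2) S=115.2352 payoff=0.0000 vs cont=2.3632 → 2.3632 [wait]  node(3,3) S=157.0165 payoff=0.0000 vs cont=0.0000 → 0.0000 [wait]  ⇒ S*(3)=-
t_2: node(2,0) S=72.4511 payoff=16.7789 vs cont=19.8160 → 19.8160 [wait]  node(2,1) S=98.7200 payoff=0.0000 vs cont=7.1920 → 7.1920 [wait]  node(2,2) S=134.5133 payoff=0.0000 vs cont=1.2295 → 1.2295 [wait]  ⇒ S*(2)=-
t_1: node(1,0) S=84.5717 payoff=4.6583 vs cont=13.7251 → 13.7251 [wait]  node(1,1) S=115.2352 payoff=0.0000 vs cont=4.3257 → 4.3257 [wait]  ⇒ S*(1)=-
t_0: node(0,0) S=98.7200 payoff=0.0000 vs cont=9.1950 → 9.1950 [wait]  ⇒ S*(0)=-

price = 9.1950
boundary = - - - - 53.1722 62.0676
tree:
9.1950
13.7251 4.3257
19.8160 7.1920 1.2295
27.4394 11.6663 2.3632 0.0000
36.0578 18.2776 4.5420 0.0000 0.0000
43.6783 27.1624 8.7299 0.0000 0.0000 0.0000
50.2066 36.0578 16.7789 0.0000 0.0000 0.0000 0.0000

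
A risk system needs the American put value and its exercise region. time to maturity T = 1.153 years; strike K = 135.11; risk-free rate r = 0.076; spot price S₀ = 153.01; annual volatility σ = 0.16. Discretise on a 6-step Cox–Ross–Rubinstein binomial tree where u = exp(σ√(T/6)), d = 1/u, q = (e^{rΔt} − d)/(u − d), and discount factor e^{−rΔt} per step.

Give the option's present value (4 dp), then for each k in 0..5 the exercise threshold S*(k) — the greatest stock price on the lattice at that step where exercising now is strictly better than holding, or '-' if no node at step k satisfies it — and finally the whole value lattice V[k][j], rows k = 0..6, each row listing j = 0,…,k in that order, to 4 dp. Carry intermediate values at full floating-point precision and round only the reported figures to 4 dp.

price = 1.4539
boundary = - - - 123.9758 115.5782 123.9758
tree:
1.4539
2.9491 0.4395
5.8307 0.9978 0.0582
11.1342 2.2494 0.1431 0.0000
19.5318 5.0294 0.3518 0.0000 0.0000
27.3605 11.1342 0.8649 0.0000 0.0000 0.0000
34.6590 19.5318 2.1264 0.0000 0.0000 0.0000 0.0000

params: Δt=0.19217 u=1.07266 d=0.93226 q=0.58726 e^(-rΔt)=0.98550
t_6 payoffs: 34.6590 19.5318 2.1264 0.0000 0.0000 0.0000 0.0000
t_5: node(5,0) S=107.7495 payoff=27.3605 vs cont=25.4016 → 27.3605 [stop]  node(5,1) S=123.9758 payoff=11.1342 vs cont=9.1753 → 11.1342 [stop]  node(5,2) S=142.6458 payoff=0.0000 vs cont=0.8649 → 0.8649 [wait]  node(5,3) S=164.1273 payoff=0.0000 vs cont=0.0000 → 0.0000 [wait]  node(5,4) S=188.8438 payoff=0.0000 vs cont=0.0000 → 0.0000 [wait]  node(5,5) S=217.2824 payoff=0.0000 vs cont=0.0000 → 0.0000 [wait]  ⇒ S*(5)=123.9758
t_4: node(4,0) S=115.5782 payoff=19.5318 vs cont=17.5729 → 19.5318 [stop]  node(4,1) S=132.9836 payoff=2.1264 vs cont=5.0294 → 5.0294 [wait]  node(4,2) S=153.0100 payoff=0.0000 vs cont=0.3518 → 0.3518 [wait]  node(4,3) S=176.0523 payoff=0.0000 vs cont=0.0000 → 0.0000 [wait]  node(4,4) S=202.5646 payoff=0.0000 vs cont=0.0000 → 0.0000 [wait]  ⇒ S*(4)=115.5782
t_3: node(3,0) S=123.9758 payoff=11.1342 vs cont=10.8554 → 11.1342 [stop]  node(3,1) S=142.6458 payoff=0.0000 vs cont=2.2494 → 2.2494 [wait]  node(3,2) S=164.1273 payoff=0.0000 vs cont=0.1431 → 0.1431 [wait]  node(3,3) S=188.8438 payoff=0.0000 vs cont=0.0000 → 0.0000 [wait]  ⇒ S*(3)=123.9758
t_2: node(2,0) S=132.9836 payoff=2.1264 vs cont=5.8307 → 5.8307 [wait]  node(2,1) S=153.0100 payoff=0.0000 vs cont=0.9978 → 0.9978 [wait]  node(2,2) S=176.0523 payoff=0.0000 vs cont=0.0582 → 0.0582 [wait]  ⇒ S*(2)=-
t_1: node(1,0) S=142.6458 payoff=0.0000 vs cont=2.9491 → 2.9491 [wait]  node(1,1) S=164.1273 payoff=0.0000 vs cont=0.4395 → 0.4395 [wait]  ⇒ S*(1)=-
t_0: node(0,0) S=153.0100 payoff=0.0000 vs cont=1.4539 → 1.4539 [wait]  ⇒ S*(0)=-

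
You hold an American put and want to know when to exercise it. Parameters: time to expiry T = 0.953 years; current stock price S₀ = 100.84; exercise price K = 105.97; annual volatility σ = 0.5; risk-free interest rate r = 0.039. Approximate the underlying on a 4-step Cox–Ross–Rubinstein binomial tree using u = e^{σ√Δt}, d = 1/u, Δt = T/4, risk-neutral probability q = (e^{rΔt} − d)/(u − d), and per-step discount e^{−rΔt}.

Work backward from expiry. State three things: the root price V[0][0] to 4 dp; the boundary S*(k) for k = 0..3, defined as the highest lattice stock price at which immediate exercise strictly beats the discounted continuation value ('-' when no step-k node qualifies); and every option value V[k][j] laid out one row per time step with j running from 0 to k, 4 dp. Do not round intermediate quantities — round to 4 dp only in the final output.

params: Δt=0.23825 u=1.27641 d=0.78345 q=0.45822 e^(-rΔt)=0.99075
t_4 payoffs: 67.9802 44.0758 5.1300 0.0000 0.0000
t_3: node(3,0) S=48.4907 payoff=57.4793 vs cont=56.4992 → 57.4793 [stop]  node(3,1) S=79.0026 payoff=26.9674 vs cont=25.9873 → 26.9674 [stop]  node(3,2) S=128.7136 payoff=0.0000 vs cont=2.7536 → 2.7536 [wait]  node(3,3) S=209.7042 payoff=0.0000 vs cont=0.0000 → 0.0000 [wait]  ⇒ S*(3)=79.0026
t_2: node(2,0) S=61.8942 payoff=44.0758 vs cont=43.0957 → 44.0758 [stop]  node(2,1) S=100.8400 payoff=5.1300 vs cont=15.7253 → 15.7253 [wait]  node(2,2) S=164.2917 payoff=0.0000 vs cont=1.4780 → 1.4780 [wait]  ⇒ S*(2)=61.8942
t_1: node(1,0) S=79.0026 payoff=26.9674 vs cont=30.7974 → 30.7974 [wait]  node(1,1) S=128.7136 payoff=0.0000 vs cont=9.1118 → 9.1118 [wait]  ⇒ S*(1)=-
t_0: node(0,0) S=100.8400 payoff=5.1300 vs cont=20.6676 → 20.6676 [wait]  ⇒ S*(0)=-

price = 20.6676
boundary = - - 61.8942 79.0026
tree:
20.6676
30.7974 9.1118
44.0758 15.7253 1.4780
57.4793 26.9674 2.7536 0.0000
67.9802 44.0758 5.1300 0.0000 0.0000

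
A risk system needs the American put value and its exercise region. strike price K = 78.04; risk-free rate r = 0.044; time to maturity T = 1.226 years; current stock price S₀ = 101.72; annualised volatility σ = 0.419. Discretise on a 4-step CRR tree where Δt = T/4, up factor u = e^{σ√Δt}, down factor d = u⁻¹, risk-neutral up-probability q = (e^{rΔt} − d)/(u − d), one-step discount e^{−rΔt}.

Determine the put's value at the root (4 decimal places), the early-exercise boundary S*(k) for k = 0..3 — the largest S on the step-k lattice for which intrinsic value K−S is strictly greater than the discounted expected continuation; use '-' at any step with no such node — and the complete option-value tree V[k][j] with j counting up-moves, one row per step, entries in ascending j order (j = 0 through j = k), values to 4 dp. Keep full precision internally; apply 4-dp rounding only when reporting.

price = 6.6655
boundary = - - - 50.7199
tree:
6.6655
10.9966 1.9984
17.6660 3.8309 0.0000
27.3201 7.3438 0.0000 0.0000
37.8206 14.0782 0.0000 0.0000 0.0000

params: Δt=0.30650 u=1.26108 d=0.79297 q=0.47127 e^(-rΔt)=0.98660
t_4 payoffs: 37.8206 14.0782 0.0000 0.0000 0.0000
t_3: node(3,0) S=50.7199 payoff=27.3201 vs cont=26.2747 → 27.3201 [stop]  node(3,1) S=80.6610 payoff=0.0000 vs cont=7.3438 → 7.3438 [wait]  node(3,2) S=128.2771 payoff=0.0000 vs cont=0.0000 → 0.0000 [wait]  node(3,3) S=204.0020 payoff=0.0000 vs cont=0.0000 → 0.0000 [wait]  ⇒ S*(3)=50.7199
t_2: node(2,0) S=63.9618 payoff=14.0782 vs cont=17.6660 → 17.6660 [wait]  node(2,1) S=101.7200 payoff=0.0000 vs cont=3.8309 → 3.8309 [wait]  node(2,2) S=161.7677 payoff=0.0000 vs cont=0.0000 → 0.0000 [wait]  ⇒ S*(2)=-
t_1: node(1,0) S=80.6610 payoff=0.0000 vs cont=10.9966 → 10.9966 [wait]  node(1,1) S=128.2771 payoff=0.0000 vs cont=1.9984 → 1.9984 [wait]  ⇒ S*(1)=-
t_0: node(0,0) S=101.7200 payoff=0.0000 vs cont=6.6655 → 6.6655 [wait]  ⇒ S*(0)=-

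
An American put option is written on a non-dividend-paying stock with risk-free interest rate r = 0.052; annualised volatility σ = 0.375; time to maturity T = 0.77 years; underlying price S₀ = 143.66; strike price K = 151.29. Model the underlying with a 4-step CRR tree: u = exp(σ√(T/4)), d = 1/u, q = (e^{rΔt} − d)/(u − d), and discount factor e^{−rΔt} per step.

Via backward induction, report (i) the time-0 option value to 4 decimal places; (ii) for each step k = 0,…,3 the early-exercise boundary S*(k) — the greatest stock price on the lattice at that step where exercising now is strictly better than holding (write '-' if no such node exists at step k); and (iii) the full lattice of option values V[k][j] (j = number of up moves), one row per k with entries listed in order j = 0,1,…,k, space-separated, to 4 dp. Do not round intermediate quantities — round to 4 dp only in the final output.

price = 20.9038
boundary = - - 103.3776 121.8656
tree:
20.9038
32.3332 9.4089
47.9124 16.7435 1.9498
63.5956 29.4244 3.8571 0.0000
76.8996 47.9124 7.6300 0.0000 0.0000

Δt=0.19250, u=1.17884, d=0.84829, q=0.48940, disc=e^(-rΔt)=0.99004
k=4 terminal: V=max(K-S,0) → 76.8996 47.9124 7.6300 0.0000 0.0000
k=3: j=0 S=87.6944 intr=63.5956 cont=62.0888 V=63.5956[EX]; j=1 S=121.8656 intr=29.4244 cont=27.9175 V=29.4244[EX]; j=2 S=169.3521 intr=0.0000 cont=3.8571 V=3.8571[hold]; j=3 S=235.3423 intr=0.0000 cont=0.0000 V=0.0000[hold]  S*(3)=121.8656
k=2: j=0 S=103.3776 intr=47.9124 cont=46.4055 V=47.9124[EX]; j=1 S=143.6600 intr=7.6300 cont=16.7435 V=16.7435[hold]; j=2 S=199.6390 intr=0.0000 cont=1.9498 V=1.9498[hold]  S*(2)=103.3776
k=1: j=0 S=121.8656 intr=29.4244 cont=32.3332 V=32.3332[hold]; j=1 S=169.3521 intr=0.0000 cont=9.4089 V=9.4089[hold]  S*(1)=-
k=0: j=0 S=143.6600 intr=7.6300 cont=20.9038 V=20.9038[hold]  S*(0)=-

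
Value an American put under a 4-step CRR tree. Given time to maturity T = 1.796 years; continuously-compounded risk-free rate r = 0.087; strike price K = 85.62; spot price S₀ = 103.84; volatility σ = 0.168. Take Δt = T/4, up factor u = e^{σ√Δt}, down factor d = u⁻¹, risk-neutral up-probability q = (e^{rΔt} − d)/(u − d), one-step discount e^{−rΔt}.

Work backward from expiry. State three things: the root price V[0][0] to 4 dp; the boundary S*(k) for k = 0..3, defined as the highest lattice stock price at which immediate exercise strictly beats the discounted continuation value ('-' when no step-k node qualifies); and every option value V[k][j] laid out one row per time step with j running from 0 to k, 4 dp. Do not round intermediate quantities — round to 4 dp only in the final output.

price = 0.6422
boundary = - - - 74.0791
tree:
0.6422
1.7060 0.1049
4.4740 0.3102 0.0000
11.5409 0.9176 0.0000 0.0000
19.4279 2.7141 0.0000 0.0000 0.0000

Δt=0.44900, u=1.11915, d=0.89353, q=0.64845, disc=e^(-rΔt)=0.96169
k=4 terminal: V=max(K-S,0) → 19.4279 2.7141 0.0000 0.0000 0.0000
k=3: j=0 S=74.0791 intr=11.5409 cont=8.2608 V=11.5409[EX]; j=1 S=92.7844 intr=0.0000 cont=0.9176 V=0.9176[hold]; j=2 S=116.2129 intr=0.0000 cont=0.0000 V=0.0000[hold]; j=3 S=145.5572 intr=0.0000 cont=0.0000 V=0.0000[hold]  S*(3)=74.0791
k=2: j=0 S=82.9059 intr=2.7141 cont=4.4740 V=4.4740[hold]; j=1 S=103.8400 intr=0.0000 cont=0.3102 V=0.3102[hold]; j=2 S=130.0601 intr=0.0000 cont=0.0000 V=0.0000[hold]  S*(2)=-
k=1: j=0 S=92.7844 intr=0.0000 cont=1.7060 V=1.7060[hold]; j=1 S=116.2129 intr=0.0000 cont=0.1049 V=0.1049[hold]  S*(1)=-
k=0: j=0 S=103.8400 intr=0.0000 cont=0.6422 V=0.6422[hold]  S*(0)=-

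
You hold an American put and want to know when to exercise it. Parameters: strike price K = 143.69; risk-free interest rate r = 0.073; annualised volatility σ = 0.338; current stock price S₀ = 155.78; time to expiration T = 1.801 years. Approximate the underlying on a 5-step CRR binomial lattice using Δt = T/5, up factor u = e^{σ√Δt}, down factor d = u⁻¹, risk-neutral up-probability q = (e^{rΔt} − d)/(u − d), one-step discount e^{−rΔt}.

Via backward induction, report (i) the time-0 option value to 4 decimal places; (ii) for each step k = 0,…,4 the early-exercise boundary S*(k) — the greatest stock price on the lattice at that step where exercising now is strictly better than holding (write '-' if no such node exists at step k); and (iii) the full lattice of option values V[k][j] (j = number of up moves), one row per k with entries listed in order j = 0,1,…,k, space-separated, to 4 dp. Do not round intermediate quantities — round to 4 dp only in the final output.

price = 15.3220
boundary = - - 103.8276 84.7644 103.8276
tree:
15.3220
25.1644 6.8344
39.8624 12.6076 1.7443
58.9256 22.7570 3.6899 0.0000
74.4887 39.8624 7.8056 0.0000 0.0000
87.1944 58.9256 16.5119 0.0000 0.0000 0.0000

Δt=0.36020  u=1.22490  d=0.81640  q=0.51468  discount=0.97405
step 5 (expiry): payoffs max(K−S,0) = 87.1944 58.9256 16.5119 0.0000 0.0000 0.0000
step 4: (k=4,j=0): S=69.2013, (K−S)⁺=74.4887, hold=70.7597 ⇒ V=74.4887 exercise | (k=4,j=1): S=103.8276, (K−S)⁺=39.8624, hold=36.1333 ⇒ V=39.8624 exercise | (k=4,j=2): S=155.7800, (K−S)⁺=0.0000, hold=7.8056 ⇒ V=7.8056 continue | (k=4,j=3): S=233.7279, (K−S)⁺=0.0000, hold=0.0000 ⇒ V=0.0000 continue | (k=4,j=4): S=350.6786, (K−S)⁺=0.0000, hold=0.0000 ⇒ V=0.0000 continue  boundary S*=103.8276
step 3: (k=3,j=0): S=84.7644, (K−S)⁺=58.9256, hold=55.1966 ⇒ V=58.9256 exercise | (k=3,j=1): S=127.1781, (K−S)⁺=16.5119, hold=22.7570 ⇒ V=22.7570 continue | (k=3,j=2): S=190.8144, (K−S)⁺=0.0000, hold=3.6899 ⇒ V=3.6899 continue | (k=3,j=3): S=286.2924, (K−S)⁺=0.0000, hold=0.0000 ⇒ V=0.0000 continue  boundary S*=84.7644
step 2: (k=2,j=0): S=103.8276, (K−S)⁺=39.8624, hold=39.2642 ⇒ V=39.8624 exercise | (k=2,j=1): S=155.7800, (K−S)⁺=0.0000, hold=12.6076 ⇒ V=12.6076 continue | (k=2,j=2): S=233.7279, (K−S)⁺=0.0000, hold=1.7443 ⇒ V=1.7443 continue  boundary S*=103.8276
step 1: (k=1,j=0): S=127.1781, (K−S)⁺=16.5119, hold=25.1644 ⇒ V=25.1644 continue | (k=1,j=1): S=190.8144, (K−S)⁺=0.0000, hold=6.8344 ⇒ V=6.8344 continue  boundary S*=-
step 0: (k=0,j=0): S=155.7800, (K−S)⁺=0.0000, hold=15.3220 ⇒ V=15.3220 continue  boundary S*=-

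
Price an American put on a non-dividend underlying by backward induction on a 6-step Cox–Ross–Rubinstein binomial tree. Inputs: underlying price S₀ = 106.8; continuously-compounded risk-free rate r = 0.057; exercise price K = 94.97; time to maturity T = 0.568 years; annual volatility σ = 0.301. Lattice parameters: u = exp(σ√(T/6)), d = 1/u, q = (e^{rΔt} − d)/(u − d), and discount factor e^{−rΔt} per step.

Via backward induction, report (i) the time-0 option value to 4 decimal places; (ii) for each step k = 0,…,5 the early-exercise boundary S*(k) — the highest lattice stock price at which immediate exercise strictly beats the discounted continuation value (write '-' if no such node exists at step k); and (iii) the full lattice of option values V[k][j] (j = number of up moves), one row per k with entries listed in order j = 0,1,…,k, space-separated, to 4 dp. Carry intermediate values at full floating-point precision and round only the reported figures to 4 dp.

params: Δt=0.09467 u=1.09704 d=0.91155 q=0.50603 e^(-rΔt)=0.99462
t_6 payoffs: 33.7001 21.2325 6.2279 0.0000 0.0000 0.0000 0.0000
t_5: node(5,0) S=67.2153 payoff=27.7547 vs cont=27.2437 → 27.7547 [stop]  node(5,1) S=80.8927 payoff=14.0773 vs cont=13.5662 → 14.0773 [stop]  node(5,2) S=97.3533 payoff=0.0000 vs cont=3.0598 → 3.0598 [wait]  node(5,3) S=117.1634 payoff=0.0000 vs cont=0.0000 → 0.0000 [wait]  node(5,4) S=141.0046 payoff=0.0000 vs cont=0.0000 → 0.0000 [wait]  node(5,5) S=169.6972 payoff=0.0000 vs cont=0.0000 → 0.0000 [wait]  ⇒ S*(5)=80.8927
t_4: node(4,0) S=73.7375 payoff=21.2325 vs cont=20.7214 → 21.2325 [stop]  node(4,1) S=88.7421 payoff=6.2279 vs cont=8.4563 → 8.4563 [wait]  node(4,2) S=106.8000 payoff=0.0000 vs cont=1.5033 → 1.5033 [wait]  node(4,3) S=128.5324 payoff=0.0000 vs cont=0.0000 → 0.0000 [wait]  node(4,4) S=154.6870 payoff=0.0000 vs cont=0.0000 → 0.0000 [wait]  ⇒ S*(4)=73.7375
t_3: node(3,0) S=80.8927 payoff=14.0773 vs cont=14.6879 → 14.6879 [wait]  node(3,1) S=97.3533 payoff=0.0000 vs cont=4.9113 → 4.9113 [wait]  node(3,2) S=117.1634 payoff=0.0000 vs cont=0.7386 → 0.7386 [wait]  node(3,3) S=141.0046 payoff=0.0000 vs cont=0.0000 → 0.0000 [wait]  ⇒ S*(3)=-
t_2: node(2,0) S=88.7421 payoff=6.2279 vs cont=9.6882 → 9.6882 [wait]  node(2,1) S=106.8000 payoff=0.0000 vs cont=2.7847 → 2.7847 [wait]  node(2,2) S=128.5324 payoff=0.0000 vs cont=0.3629 → 0.3629 [wait]  ⇒ S*(2)=-
t_1: node(1,0) S=97.3533 payoff=0.0000 vs cont=6.1615 → 6.1615 [wait]  node(1,1) S=117.1634 payoff=0.0000 vs cont=1.5508 → 1.5508 [wait]  ⇒ S*(1)=-
t_0: node(0,0) S=106.8000 payoff=0.0000 vs cont=3.8077 → 3.8077 [wait]  ⇒ S*(0)=-

price = 3.8077
boundary = - - - - 73.7375 80.8927
tree:
3.8077
6.1615 1.5508
9.6882 2.7847 0.3629
14.6879 4.9113 0.7386 0.0000
21.2325 8.4563 1.5033 0.0000 0.0000
27.7547 14.0773 3.0598 0.0000 0.0000 0.0000
33.7001 21.2325 6.2279 0.0000 0.0000 0.0000 0.0000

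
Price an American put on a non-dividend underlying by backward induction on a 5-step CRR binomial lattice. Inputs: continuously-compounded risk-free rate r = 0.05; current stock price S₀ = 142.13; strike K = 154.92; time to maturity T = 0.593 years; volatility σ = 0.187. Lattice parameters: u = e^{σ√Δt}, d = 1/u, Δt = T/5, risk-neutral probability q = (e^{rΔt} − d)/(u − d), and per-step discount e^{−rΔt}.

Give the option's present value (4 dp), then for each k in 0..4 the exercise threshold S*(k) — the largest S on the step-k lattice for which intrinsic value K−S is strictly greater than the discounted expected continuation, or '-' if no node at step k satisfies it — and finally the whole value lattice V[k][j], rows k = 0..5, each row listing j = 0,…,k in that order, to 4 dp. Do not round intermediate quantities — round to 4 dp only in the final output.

price = 14.4762
boundary = - 133.2654 124.9536 133.2654 142.1300
tree:
14.4762
21.6546 8.2741
29.9664 13.6974 3.5586
37.7597 21.6546 6.7962 0.7280
45.0670 29.9664 12.7900 1.5583 0.0000
51.9185 37.7597 21.6546 3.3357 0.0000 0.0000

Δt=0.11860  u=1.06652  d=0.93763  q=0.53005  discount=0.99409
step 5 (expiry): payoffs max(K−S,0) = 51.9185 37.7597 21.6546 3.3357 0.0000 0.0000
step 4: (k=4,j=0): S=109.8530, (K−S)⁺=45.0670, hold=44.1510 ⇒ V=45.0670 exercise | (k=4,j=1): S=124.9536, (K−S)⁺=29.9664, hold=29.0504 ⇒ V=29.9664 exercise | (k=4,j=2): S=142.1300, (K−S)⁺=12.7900, hold=11.8740 ⇒ V=12.7900 exercise | (k=4,j=3): S=161.6675, (K−S)⁺=0.0000, hold=1.5583 ⇒ V=1.5583 continue | (k=4,j=4): S=183.8906, (K−S)⁺=0.0000, hold=0.0000 ⇒ V=0.0000 continue  boundary S*=142.1300
step 3: (k=3,j=0): S=117.1603, (K−S)⁺=37.7597, hold=36.8438 ⇒ V=37.7597 exercise | (k=3,j=1): S=133.2654, (K−S)⁺=21.6546, hold=20.7387 ⇒ V=21.6546 exercise | (k=3,j=2): S=151.5843, (K−S)⁺=3.3357, hold=6.7962 ⇒ V=6.7962 continue | (k=3,j=3): S=172.4214, (K−S)⁺=0.0000, hold=0.7280 ⇒ V=0.7280 continue  boundary S*=133.2654
step 2: (k=2,j=0): S=124.9536, (K−S)⁺=29.9664, hold=29.0504 ⇒ V=29.9664 exercise | (k=2,j=1): S=142.1300, (K−S)⁺=12.7900, hold=13.6974 ⇒ V=13.6974 continue | (k=2,j=2): S=161.6675, (K−S)⁺=0.0000, hold=3.5586 ⇒ V=3.5586 continue  boundary S*=124.9536
step 1: (k=1,j=0): S=133.2654, (K−S)⁺=21.6546, hold=21.2168 ⇒ V=21.6546 exercise | (k=1,j=1): S=151.5843, (K−S)⁺=3.3357, hold=8.2741 ⇒ V=8.2741 continue  boundary S*=133.2654
step 0: (k=0,j=0): S=142.1300, (K−S)⁺=12.7900, hold=14.4762 ⇒ V=14.4762 continue  boundary S*=-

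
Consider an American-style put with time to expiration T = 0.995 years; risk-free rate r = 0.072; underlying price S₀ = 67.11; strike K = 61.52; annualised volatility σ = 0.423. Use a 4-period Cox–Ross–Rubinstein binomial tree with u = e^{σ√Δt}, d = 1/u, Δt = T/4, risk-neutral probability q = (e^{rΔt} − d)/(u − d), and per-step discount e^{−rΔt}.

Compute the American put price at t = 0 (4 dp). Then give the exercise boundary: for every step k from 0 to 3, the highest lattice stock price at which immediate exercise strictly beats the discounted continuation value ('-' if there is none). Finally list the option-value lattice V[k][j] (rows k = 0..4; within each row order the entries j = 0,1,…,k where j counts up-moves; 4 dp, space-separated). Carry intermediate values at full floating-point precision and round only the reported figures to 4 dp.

price = 6.5143
boundary = - - 44.0089 35.6383
tree:
6.5143
10.8879 2.2018
17.5111 4.3950 0.0000
25.8817 8.7727 0.0000 0.0000
32.6602 17.5111 0.0000 0.0000 0.0000

Δt=0.24875  u=1.23488  d=0.80980  q=0.48997  discount=0.98225
step 4 (expiry): payoffs max(K−S,0) = 32.6602 17.5111 0.0000 0.0000 0.0000
step 3: (k=3,j=0): S=35.6383, (K−S)⁺=25.8817, hold=24.7897 ⇒ V=25.8817 exercise | (k=3,j=1): S=54.3455, (K−S)⁺=7.1745, hold=8.7727 ⇒ V=8.7727 continue | (k=3,j=2): S=82.8725, (K−S)⁺=0.0000, hold=0.0000 ⇒ V=0.0000 continue | (k=3,j=3): S=126.3739, (K−S)⁺=0.0000, hold=0.0000 ⇒ V=0.0000 continue  boundary S*=35.6383
step 2: (k=2,j=0): S=44.0089, (K−S)⁺=17.5111, hold=17.1883 ⇒ V=17.5111 exercise | (k=2,j=1): S=67.1100, (K−S)⁺=0.0000, hold=4.3950 ⇒ V=4.3950 continue | (k=2,j=2): S=102.3373, (K−S)⁺=0.0000, hold=0.0000 ⇒ V=0.0000 continue  boundary S*=44.0089
step 1: (k=1,j=0): S=54.3455, (K−S)⁺=7.1745, hold=10.8879 ⇒ V=10.8879 continue | (k=1,j=1): S=82.8725, (K−S)⁺=0.0000, hold=2.2018 ⇒ V=2.2018 continue  boundary S*=-
step 0: (k=0,j=0): S=67.1100, (K−S)⁺=0.0000, hold=6.5143 ⇒ V=6.5143 continue  boundary S*=-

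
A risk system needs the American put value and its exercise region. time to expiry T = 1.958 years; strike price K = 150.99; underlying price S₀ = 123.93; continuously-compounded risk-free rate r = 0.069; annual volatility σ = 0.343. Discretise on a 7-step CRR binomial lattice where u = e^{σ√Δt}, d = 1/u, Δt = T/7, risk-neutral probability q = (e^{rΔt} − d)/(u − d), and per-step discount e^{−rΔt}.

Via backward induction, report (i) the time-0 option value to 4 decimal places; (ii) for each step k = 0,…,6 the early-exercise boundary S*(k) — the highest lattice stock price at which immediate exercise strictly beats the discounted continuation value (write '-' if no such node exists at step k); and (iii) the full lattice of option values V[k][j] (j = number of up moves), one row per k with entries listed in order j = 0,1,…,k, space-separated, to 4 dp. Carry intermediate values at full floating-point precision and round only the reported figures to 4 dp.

price = 33.1851
boundary = - 103.3696 86.2202 103.3696 86.2202 103.3696 123.9300
tree:
33.1851
47.6204 20.4877
64.7698 31.8345 10.2924
79.0740 47.6204 17.7783 3.4425
91.0051 64.7698 29.7684 6.8565 0.2706
100.9568 79.0740 47.6204 13.6335 0.5609 0.0000
109.2574 91.0051 64.7698 27.0600 1.1627 0.0000 0.0000
116.1810 100.9568 79.0740 47.6204 2.4101 0.0000 0.0000 0.0000

params: Δt=0.27971 u=1.19890 d=0.83410 q=0.50819 e^(-rΔt)=0.98088
t_7 payoffs: 116.1810 100.9568 79.0740 47.6204 2.4101 0.0000 0.0000 0.0000
t_6: node(6,0) S=41.7326 payoff=109.2574 vs cont=106.3712 → 109.2574 [stop]  node(6,1) S=59.9849 payoff=91.0051 vs cont=88.1189 → 91.0051 [stop]  node(6,2) S=86.2202 payoff=64.7698 vs cont=61.8835 → 64.7698 [stop]  node(6,3) S=123.9300 payoff=27.0600 vs cont=24.1738 → 27.0600 [stop]  node(6,4) S=178.1327 payoff=0.0000 vs cont=1.1627 → 1.1627 [wait]  node(6,5) S=256.0418 payoff=0.0000 vs cont=0.0000 → 0.0000 [wait]  node(6,6) S=368.0256 payoff=0.0000 vs cont=0.0000 → 0.0000 [wait]  ⇒ S*(6)=123.9300
t_5: node(5,0) S=50.0332 payoff=100.9568 vs cont=98.0706 → 100.9568 [stop]  node(5,1) S=71.9160 payoff=79.0740 vs cont=76.1878 → 79.0740 [stop]  node(5,2) S=103.3696 payoff=47.6204 vs cont=44.7342 → 47.6204 [stop]  node(5,3) S=148.5799 payoff=2.4101 vs cont=13.6335 → 13.6335 [wait]  node(5,4) S=213.5636 payoff=0.0000 vs cont=0.5609 → 0.5609 [wait]  node(5,5) S=306.9689 payoff=0.0000 vs cont=0.0000 → 0.0000 [wait]  ⇒ S*(5)=103.3696
t_4: node(4,0) S=59.9849 payoff=91.0051 vs cont=88.1189 → 91.0051 [stop]  node(4,1) S=86.2202 payoff=64.7698 vs cont=61.8835 → 64.7698 [stop]  node(4,2) S=123.9300 payoff=27.0600 vs cont=29.7684 → 29.7684 [wait]  node(4,3) S=178.1327 payoff=0.0000 vs cont=6.8565 → 6.8565 [wait]  node(4,4) S=256.0418 payoff=0.0000 vs cont=0.2706 → 0.2706 [wait]  ⇒ S*(4)=86.2202
t_3: node(3,0) S=71.9160 payoff=79.0740 vs cont=76.1878 → 79.0740 [stop]  node(3,1) S=103.3696 payoff=47.6204 vs cont=46.0843 → 47.6204 [stop]  node(3,2) S=148.5799 payoff=2.4101 vs cont=17.7783 → 17.7783 [wait]  node(3,3) S=213.5636 payoff=0.0000 vs cont=3.4425 → 3.4425 [wait]  ⇒ S*(3)=103.3696
t_2: node(2,0) S=86.2202 payoff=64.7698 vs cont=61.8835 → 64.7698 [stop]  node(2,1) S=123.9300 payoff=27.0600 vs cont=31.8345 → 31.8345 [wait]  node(2,2) S=178.1327 payoff=0.0000 vs cont=10.2924 → 10.2924 [wait]  ⇒ S*(2)=86.2202
t_1: node(1,0) S=103.3696 payoff=47.6204 vs cont=47.1142 → 47.6204 [stop]  node(1,1) S=148.5799 payoff=2.4101 vs cont=20.4877 → 20.4877 [wait]  ⇒ S*(1)=103.3696
t_0: node(0,0) S=123.9300 payoff=27.0600 vs cont=33.1851 → 33.1851 [wait]  ⇒ S*(0)=-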